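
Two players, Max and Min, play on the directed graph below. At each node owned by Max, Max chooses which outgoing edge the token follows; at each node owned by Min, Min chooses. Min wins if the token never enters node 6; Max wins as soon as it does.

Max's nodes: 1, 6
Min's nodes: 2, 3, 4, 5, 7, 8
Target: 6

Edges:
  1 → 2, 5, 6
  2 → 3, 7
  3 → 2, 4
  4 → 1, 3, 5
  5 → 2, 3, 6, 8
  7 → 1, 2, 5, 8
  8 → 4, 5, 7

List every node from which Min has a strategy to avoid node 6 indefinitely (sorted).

2, 3, 4, 5, 7, 8

A0 = {6}
A1: add {1} — 1 (Max) has 1→6.
A2 = A1; e.g. 2 (Min) can still go to 3. Fixed point.
Max's attractor = {1, 6}; Min avoids the target exactly from the complement.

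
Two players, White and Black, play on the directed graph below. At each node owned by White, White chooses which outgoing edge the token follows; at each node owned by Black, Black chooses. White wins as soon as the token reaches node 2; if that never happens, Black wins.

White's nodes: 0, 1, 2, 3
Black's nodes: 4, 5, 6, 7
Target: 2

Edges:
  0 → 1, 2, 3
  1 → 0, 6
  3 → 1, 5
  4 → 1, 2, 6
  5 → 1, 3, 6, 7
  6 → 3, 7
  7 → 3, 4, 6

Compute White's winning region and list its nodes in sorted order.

0, 1, 2, 3

A0 = {2}
A1: add {0} — 0 (White) has 0→2.
A2: add {1} — 1 (White) has 1→0.
A3: add {3} — 3 (White) has 3→1.
A4 = A3; e.g. 4 (Black) can still go to 6. Fixed point.
White's winning region = {0, 1, 2, 3}.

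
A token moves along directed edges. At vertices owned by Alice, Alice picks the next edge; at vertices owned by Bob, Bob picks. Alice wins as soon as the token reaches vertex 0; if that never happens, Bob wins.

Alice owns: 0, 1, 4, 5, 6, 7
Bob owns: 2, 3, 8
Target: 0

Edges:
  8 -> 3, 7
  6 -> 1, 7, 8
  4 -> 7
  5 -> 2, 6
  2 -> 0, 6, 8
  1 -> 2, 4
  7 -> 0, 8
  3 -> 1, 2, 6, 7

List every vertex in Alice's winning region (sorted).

A0 = {0}
A1: add {7} — 7 (Alice) has 7→0.
A2: add {4, 6} — 4 (Alice) has 4→7; 6 (Alice) has 6→7.
A3: add {1, 5} — 1 (Alice) has 1→4; 5 (Alice) has 5→6.
A4 = A3; e.g. 2 (Bob) can still go to 8. Fixed point.
Alice's winning region = {0, 1, 4, 5, 6, 7}.

0, 1, 4, 5, 6, 7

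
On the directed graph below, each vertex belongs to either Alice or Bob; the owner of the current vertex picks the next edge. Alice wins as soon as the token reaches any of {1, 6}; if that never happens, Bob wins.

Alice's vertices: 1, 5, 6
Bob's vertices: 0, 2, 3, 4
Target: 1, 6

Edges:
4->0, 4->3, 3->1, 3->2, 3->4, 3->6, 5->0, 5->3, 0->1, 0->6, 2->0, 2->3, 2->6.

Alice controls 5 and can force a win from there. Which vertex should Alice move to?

0

A0 = {1, 6}
A1: add {0} — 0 (Bob): all of {1, 6} already in.
A2: add {5} — 5 (Alice) has 5→0.
A3 = A2; e.g. 2 (Bob) can still go to 3. Fixed point.
From 5, successor 0 is in the attractor (rank 1); the other successor 3 is not.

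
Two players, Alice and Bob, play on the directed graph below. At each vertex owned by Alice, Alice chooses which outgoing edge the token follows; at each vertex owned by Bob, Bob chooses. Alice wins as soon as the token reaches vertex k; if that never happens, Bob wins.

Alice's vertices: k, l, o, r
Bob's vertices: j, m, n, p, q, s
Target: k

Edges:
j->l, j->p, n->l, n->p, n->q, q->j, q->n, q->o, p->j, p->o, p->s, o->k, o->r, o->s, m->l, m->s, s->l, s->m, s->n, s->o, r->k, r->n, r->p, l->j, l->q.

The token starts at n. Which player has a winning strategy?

Bob

A0 = {k}
A1: add {o, r} — o (Alice) has o→k; r (Alice) has r→k.
A2 = A1; e.g. j (Bob) can still go to l. Fixed point.
n never enters the attractor, so Bob can avoid the target forever.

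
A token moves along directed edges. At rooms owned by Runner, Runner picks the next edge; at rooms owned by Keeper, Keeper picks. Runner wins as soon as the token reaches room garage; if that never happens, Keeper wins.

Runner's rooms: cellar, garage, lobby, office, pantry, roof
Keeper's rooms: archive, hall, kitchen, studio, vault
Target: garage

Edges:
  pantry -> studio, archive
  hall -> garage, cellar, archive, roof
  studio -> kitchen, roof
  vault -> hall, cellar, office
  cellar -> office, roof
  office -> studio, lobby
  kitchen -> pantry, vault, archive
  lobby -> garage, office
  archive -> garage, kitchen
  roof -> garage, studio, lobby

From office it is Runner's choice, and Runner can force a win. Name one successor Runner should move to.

lobby

A0 = {garage}
A1: add {lobby, roof} — lobby (Runner) has lobby→garage; roof (Runner) has roof→garage.
A2: add {cellar, office} — cellar (Runner) has cellar→roof; office (Runner) has office→lobby.
A3 = A2; e.g. pantry (Runner) has no edge into A2. Fixed point.
From office, successor lobby is in the attractor (rank 1); the other successor studio is not.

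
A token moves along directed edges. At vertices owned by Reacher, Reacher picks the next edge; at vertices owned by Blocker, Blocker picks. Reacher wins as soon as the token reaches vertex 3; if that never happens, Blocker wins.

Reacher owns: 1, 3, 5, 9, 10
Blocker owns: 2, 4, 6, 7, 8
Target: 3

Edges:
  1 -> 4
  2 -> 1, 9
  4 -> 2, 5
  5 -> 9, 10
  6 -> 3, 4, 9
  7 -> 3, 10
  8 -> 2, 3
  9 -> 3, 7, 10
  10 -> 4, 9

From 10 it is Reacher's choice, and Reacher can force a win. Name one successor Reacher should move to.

A0 = {3}
A1: add {9} — 9 (Reacher) has 9→3.
A2: add {5, 10} — 5 (Reacher) has 5→9; 10 (Reacher) has 10→9.
A3: add {7} — 7 (Blocker): all of {3, 10} already in.
A4 = A3; e.g. 1 (Reacher) has no edge into A3. Fixed point.
From 10, successor 9 is in the attractor (rank 1); the other successor 4 is not.

9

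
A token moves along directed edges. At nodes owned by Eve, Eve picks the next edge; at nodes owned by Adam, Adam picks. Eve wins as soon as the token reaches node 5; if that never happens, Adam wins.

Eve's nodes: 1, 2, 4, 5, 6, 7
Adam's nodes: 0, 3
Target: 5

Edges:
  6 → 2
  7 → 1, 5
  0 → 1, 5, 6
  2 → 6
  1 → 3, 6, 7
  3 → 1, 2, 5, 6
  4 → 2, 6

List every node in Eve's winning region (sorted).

A0 = {5}
A1: add {7} — 7 (Eve) has 7→5.
A2: add {1} — 1 (Eve) has 1→7.
A3 = A2; e.g. 0 (Adam) can still go to 6. Fixed point.
Eve's winning region = {1, 5, 7}.

1, 5, 7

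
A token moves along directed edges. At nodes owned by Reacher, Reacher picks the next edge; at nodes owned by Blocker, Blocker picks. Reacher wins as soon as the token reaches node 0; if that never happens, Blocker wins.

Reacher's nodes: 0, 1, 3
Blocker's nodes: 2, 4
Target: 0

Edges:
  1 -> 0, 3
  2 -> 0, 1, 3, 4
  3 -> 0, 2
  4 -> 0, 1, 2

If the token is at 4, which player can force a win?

Blocker

A0 = {0}
A1: add {1, 3} — 1 (Reacher) has 1→0; 3 (Reacher) has 3→0.
A2 = A1; e.g. 2 (Blocker) can still go to 4. Fixed point.
4 never enters the attractor, so Blocker can avoid the target forever.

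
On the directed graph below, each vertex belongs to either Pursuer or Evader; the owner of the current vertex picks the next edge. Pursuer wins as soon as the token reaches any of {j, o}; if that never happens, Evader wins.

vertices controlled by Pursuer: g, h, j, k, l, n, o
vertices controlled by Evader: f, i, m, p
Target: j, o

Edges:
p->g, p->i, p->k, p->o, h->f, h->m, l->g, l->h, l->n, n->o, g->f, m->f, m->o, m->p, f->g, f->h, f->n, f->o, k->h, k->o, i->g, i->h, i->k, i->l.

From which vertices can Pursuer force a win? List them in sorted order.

A0 = {j, o}
A1: add {k, n} — k (Pursuer) has k→o; n (Pursuer) has n→o.
A2: add {l} — l (Pursuer) has l→n.
A3 = A2; e.g. f (Evader) can still go to g. Fixed point.
Pursuer's winning region = {j, k, l, n, o}.

j, k, l, n, o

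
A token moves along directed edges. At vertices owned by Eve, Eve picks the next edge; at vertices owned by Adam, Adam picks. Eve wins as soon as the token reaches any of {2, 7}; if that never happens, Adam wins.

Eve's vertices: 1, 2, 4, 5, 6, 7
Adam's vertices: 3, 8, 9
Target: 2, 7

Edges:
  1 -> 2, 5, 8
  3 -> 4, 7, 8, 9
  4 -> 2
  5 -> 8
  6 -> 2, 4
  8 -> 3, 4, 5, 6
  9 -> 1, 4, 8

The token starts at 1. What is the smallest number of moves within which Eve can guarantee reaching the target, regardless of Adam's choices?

1

A0 = {2, 7}
A1: add {1, 4, 6} — 1 (Eve) has 1→2; 4 (Eve) has 4→2; 6 (Eve) has 6→2.
A2 = A1; e.g. 3 (Adam) can still go to 8. Fixed point.
1 enters the attractor at level 1, so Eve can force the target in 1 move from there.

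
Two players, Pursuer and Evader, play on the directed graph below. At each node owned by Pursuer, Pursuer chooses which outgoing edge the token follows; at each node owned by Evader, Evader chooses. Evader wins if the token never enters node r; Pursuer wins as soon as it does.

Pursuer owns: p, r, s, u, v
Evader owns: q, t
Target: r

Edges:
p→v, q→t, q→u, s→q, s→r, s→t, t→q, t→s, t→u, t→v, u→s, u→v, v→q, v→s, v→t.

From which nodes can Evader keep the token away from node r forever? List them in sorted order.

A0 = {r}
A1: add {s} — s (Pursuer) has s→r.
A2: add {u, v} — u (Pursuer) has u→s; v (Pursuer) has v→s.
A3: add {p} — p (Pursuer) has p→v.
A4 = A3; e.g. q (Evader) can still go to t. Fixed point.
Pursuer's attractor = {p, r, s, u, v}; Evader avoids the target exactly from the complement.

q, t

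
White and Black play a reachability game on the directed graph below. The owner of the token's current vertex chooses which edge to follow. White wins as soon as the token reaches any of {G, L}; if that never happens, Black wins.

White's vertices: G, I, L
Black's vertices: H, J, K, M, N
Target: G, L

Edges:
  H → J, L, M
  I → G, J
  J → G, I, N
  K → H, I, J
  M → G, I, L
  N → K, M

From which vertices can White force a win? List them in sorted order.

G, I, L, M

A0 = {G, L}
A1: add {I} — I (White) has I→G.
A2: add {M} — M (Black): all of {G, I, L} already in.
A3 = A2; e.g. H (Black) can still go to J. Fixed point.
White's winning region = {G, I, L, M}.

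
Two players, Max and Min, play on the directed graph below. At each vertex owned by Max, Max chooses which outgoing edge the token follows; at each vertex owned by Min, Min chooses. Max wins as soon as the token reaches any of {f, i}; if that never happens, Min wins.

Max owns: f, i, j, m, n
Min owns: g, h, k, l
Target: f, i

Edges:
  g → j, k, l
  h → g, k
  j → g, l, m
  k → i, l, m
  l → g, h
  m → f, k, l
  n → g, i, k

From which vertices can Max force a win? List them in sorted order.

f, i, j, m, n

A0 = {f, i}
A1: add {m, n} — m (Max) has m→f; n (Max) has n→i.
A2: add {j} — j (Max) has j→m.
A3 = A2; e.g. g (Min) can still go to k. Fixed point.
Max's winning region = {f, i, j, m, n}.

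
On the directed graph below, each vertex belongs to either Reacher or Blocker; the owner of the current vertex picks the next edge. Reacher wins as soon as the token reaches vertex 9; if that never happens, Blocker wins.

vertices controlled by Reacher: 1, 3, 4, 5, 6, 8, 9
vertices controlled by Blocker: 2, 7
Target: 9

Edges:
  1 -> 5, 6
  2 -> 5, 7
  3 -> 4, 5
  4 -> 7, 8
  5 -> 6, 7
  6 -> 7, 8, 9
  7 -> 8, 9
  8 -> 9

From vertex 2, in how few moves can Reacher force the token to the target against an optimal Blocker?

3

A0 = {9}
A1: add {6, 8} — 6 (Reacher) has 6→9; 8 (Reacher) has 8→9.
A2: add {1, 4, 5, 7} — 1 (Reacher) has 1→6; 4 (Reacher) has 4→8; 5 (Reacher) has 5→6; 7 (Blocker): all of {8, 9} already in.
A3: add {2, 3} — 2 (Blocker): all of {5, 7} already in; 3 (Reacher) has 3→4.
A3 = all vertices. Fixed point.
2 enters the attractor at level 3, so Reacher can force the target in 3 moves from there.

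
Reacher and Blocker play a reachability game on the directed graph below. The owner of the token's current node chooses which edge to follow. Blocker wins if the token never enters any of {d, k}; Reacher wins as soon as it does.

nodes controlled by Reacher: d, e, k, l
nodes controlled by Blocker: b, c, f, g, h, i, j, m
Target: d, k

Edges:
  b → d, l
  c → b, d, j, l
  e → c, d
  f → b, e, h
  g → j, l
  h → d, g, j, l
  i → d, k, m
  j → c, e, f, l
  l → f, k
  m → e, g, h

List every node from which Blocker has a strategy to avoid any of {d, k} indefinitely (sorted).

A0 = {d, k}
A1: add {e, l} — e (Reacher) has e→d; l (Reacher) has l→k.
A2: add {b} — b (Blocker): all of {d, l} already in.
A3 = A2; e.g. c (Blocker) can still go to j. Fixed point.
Reacher's attractor = {b, d, e, k, l}; Blocker avoids the target exactly from the complement.

c, f, g, h, i, j, m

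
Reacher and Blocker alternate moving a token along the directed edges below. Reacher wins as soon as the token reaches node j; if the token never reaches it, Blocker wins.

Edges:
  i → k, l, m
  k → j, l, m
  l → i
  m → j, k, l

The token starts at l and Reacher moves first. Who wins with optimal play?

Track states (vertex, player-to-move).
A0 = {(j,Reacher), (j,Blocker)}
A1: add {(k,Reacher), (m,Reacher)}.
A2 = A1; e.g. (i,Reacher) stays out. (l,Reacher) never enters ⇒ Blocker avoids the target.

Blocker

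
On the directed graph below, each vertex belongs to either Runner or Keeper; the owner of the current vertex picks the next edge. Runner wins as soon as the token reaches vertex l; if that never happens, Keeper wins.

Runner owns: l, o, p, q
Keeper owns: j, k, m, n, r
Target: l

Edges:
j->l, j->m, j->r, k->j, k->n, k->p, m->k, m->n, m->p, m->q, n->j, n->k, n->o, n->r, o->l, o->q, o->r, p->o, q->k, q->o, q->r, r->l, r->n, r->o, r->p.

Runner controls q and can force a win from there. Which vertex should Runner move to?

A0 = {l}
A1: add {o} — o (Runner) has o→l.
A2: add {p, q} — p (Runner) has p→o; q (Runner) has q→o.
A3 = A2; e.g. j (Keeper) can still go to m. Fixed point.
From q, successor o is in the attractor (rank 1); the other successors k, r are not.

o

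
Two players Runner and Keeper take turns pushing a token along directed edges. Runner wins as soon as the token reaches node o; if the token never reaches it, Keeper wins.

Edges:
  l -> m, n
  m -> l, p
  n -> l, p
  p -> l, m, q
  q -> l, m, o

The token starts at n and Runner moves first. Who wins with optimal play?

Keeper

Track states (vertex, player-to-move).
A0 = {(o,Runner), (o,Keeper)}
A1: add {(q,Runner)}.
A2 = A1; e.g. (l,Runner) stays out. (n,Runner) never enters ⇒ Keeper avoids the target.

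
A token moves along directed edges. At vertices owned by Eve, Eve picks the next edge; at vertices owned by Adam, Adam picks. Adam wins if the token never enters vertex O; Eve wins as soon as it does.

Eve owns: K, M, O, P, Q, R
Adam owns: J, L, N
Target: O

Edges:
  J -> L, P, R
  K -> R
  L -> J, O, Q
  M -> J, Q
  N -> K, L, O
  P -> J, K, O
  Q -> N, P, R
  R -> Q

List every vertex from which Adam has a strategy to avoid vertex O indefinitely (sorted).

A0 = {O}
A1: add {P} — P (Eve) has P→O.
A2: add {Q} — Q (Eve) has Q→P.
A3: add {M, R} — M (Eve) has M→Q; R (Eve) has R→Q.
A4: add {K} — K (Eve) has K→R.
A5 = A4; e.g. J (Adam) can still go to L. Fixed point.
Eve's attractor = {K, M, O, P, Q, R}; Adam avoids the target exactly from the complement.

J, L, N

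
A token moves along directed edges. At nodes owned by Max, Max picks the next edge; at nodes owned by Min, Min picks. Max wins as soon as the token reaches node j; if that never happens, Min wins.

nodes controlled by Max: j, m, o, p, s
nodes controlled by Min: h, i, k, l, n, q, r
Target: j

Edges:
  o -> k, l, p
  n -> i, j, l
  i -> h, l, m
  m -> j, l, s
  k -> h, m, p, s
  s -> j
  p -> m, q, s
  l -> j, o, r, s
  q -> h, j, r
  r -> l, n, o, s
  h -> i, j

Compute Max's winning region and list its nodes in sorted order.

A0 = {j}
A1: add {m, s} — m (Max) has m→j; s (Max) has s→j.
A2: add {p} — p (Max) has p→m.
A3: add {o} — o (Max) has o→p.
A4 = A3; e.g. h (Min) can still go to i. Fixed point.
Max's winning region = {j, m, o, p, s}.

j, m, o, p, s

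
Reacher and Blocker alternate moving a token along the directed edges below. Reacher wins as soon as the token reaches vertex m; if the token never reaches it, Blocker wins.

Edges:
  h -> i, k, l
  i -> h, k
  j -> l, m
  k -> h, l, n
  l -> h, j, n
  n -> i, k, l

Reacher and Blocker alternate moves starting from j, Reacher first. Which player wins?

Reacher

Track states (vertex, player-to-move).
A0 = {(m,Reacher), (m,Blocker)}
A1: add {(j,Reacher)}.
(j,Reacher) ∈ A1 ⇒ Reacher forces the target.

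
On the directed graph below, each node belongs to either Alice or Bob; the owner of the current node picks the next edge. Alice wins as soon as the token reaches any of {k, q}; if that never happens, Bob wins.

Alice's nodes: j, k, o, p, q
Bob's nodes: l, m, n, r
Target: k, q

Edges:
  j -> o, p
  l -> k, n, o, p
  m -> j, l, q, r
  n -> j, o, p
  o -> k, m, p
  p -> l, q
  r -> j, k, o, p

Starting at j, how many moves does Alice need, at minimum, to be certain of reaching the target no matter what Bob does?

A0 = {k, q}
A1: add {o, p} — o (Alice) has o→k; p (Alice) has p→q.
A2: add {j} — j (Alice) has j→o.
j enters the attractor at level 2, so Alice can force the target in 2 moves from there.

2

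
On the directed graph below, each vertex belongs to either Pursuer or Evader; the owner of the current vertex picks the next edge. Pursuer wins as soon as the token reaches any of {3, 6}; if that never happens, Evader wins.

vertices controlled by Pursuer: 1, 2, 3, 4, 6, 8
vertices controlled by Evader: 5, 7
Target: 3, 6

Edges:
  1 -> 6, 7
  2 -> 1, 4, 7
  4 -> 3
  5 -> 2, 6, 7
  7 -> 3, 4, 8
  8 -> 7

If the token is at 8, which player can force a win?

Evader

A0 = {3, 6}
A1: add {1, 4} — 1 (Pursuer) has 1→6; 4 (Pursuer) has 4→3.
A2: add {2} — 2 (Pursuer) has 2→1.
A3 = A2; e.g. 5 (Evader) can still go to 7. Fixed point.
8 never enters the attractor, so Evader can avoid the target forever.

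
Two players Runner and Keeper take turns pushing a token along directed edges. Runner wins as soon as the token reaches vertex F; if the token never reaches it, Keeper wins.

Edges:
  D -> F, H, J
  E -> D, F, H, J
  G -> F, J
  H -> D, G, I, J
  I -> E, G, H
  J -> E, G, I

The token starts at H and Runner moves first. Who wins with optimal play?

Keeper

Track states (vertex, player-to-move).
A0 = {(F,Runner), (F,Keeper)}
A1: add {(D,Runner), (E,Runner), (G,Runner)}.
A2 = A1; e.g. (D,Keeper) stays out. (H,Runner) never enters ⇒ Keeper avoids the target.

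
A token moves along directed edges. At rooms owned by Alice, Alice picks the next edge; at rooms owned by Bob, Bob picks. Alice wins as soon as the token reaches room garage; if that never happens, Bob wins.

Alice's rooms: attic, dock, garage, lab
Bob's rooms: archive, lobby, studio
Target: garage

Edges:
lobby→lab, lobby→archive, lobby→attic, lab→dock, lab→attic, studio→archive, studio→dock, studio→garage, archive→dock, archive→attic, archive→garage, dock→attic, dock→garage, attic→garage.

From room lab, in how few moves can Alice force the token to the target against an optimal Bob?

A0 = {garage}
A1: add {attic, dock} — dock (Alice) has dock→garage; attic (Alice) has attic→garage.
A2: add {archive, lab} — lab (Alice) has lab→dock; archive (Bob): all of {dock, attic, garage} already in.
lab enters the attractor at level 2, so Alice can force the target in 2 moves from there.

2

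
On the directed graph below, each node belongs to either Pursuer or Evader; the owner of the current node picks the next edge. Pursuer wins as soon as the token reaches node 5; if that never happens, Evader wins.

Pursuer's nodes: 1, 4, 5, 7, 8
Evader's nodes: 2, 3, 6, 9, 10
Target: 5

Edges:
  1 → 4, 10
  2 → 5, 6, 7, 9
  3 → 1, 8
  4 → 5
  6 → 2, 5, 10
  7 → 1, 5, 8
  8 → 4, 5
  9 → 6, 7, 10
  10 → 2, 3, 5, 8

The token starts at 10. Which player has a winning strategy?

A0 = {5}
A1: add {4, 7, 8} — 4 (Pursuer) has 4→5; 7 (Pursuer) has 7→5; 8 (Pursuer) has 8→5.
A2: add {1} — 1 (Pursuer) has 1→4.
A3: add {3} — 3 (Evader): all of {1, 8} already in.
A4 = A3; e.g. 2 (Evader) can still go to 6. Fixed point.
10 never enters the attractor, so Evader can avoid the target forever.

Evader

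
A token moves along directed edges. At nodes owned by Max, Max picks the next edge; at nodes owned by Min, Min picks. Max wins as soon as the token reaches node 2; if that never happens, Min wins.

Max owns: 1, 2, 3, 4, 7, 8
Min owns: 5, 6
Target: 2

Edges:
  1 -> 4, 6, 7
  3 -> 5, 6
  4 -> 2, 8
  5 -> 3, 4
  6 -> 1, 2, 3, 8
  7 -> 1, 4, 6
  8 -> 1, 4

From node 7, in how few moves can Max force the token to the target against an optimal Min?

A0 = {2}
A1: add {4} — 4 (Max) has 4→2.
A2: add {1, 7, 8} — 1 (Max) has 1→4; 7 (Max) has 7→4; 8 (Max) has 8→4.
A3 = A2; e.g. 3 (Max) has no edge into A2. Fixed point.
7 enters the attractor at level 2, so Max can force the target in 2 moves from there.

2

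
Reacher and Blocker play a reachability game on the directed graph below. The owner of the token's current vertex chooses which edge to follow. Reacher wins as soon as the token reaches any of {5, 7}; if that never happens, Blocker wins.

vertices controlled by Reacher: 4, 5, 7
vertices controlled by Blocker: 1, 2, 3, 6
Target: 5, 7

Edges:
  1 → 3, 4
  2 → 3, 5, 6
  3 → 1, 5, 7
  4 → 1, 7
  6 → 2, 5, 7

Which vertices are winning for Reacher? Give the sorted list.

4, 5, 7

A0 = {5, 7}
A1: add {4} — 4 (Reacher) has 4→7.
A2 = A1; e.g. 1 (Blocker) can still go to 3. Fixed point.
Reacher's winning region = {4, 5, 7}.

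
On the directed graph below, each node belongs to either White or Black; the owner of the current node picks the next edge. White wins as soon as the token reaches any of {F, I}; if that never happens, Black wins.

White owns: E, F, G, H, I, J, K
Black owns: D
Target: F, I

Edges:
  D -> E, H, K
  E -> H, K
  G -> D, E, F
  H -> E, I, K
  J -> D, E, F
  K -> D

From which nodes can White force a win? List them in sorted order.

E, F, G, H, I, J

A0 = {F, I}
A1: add {G, H, J} — G (White) has G→F; H (White) has H→I; J (White) has J→F.
A2: add {E} — E (White) has E→H.
A3 = A2; e.g. D (Black) can still go to K. Fixed point.
White's winning region = {E, F, G, H, I, J}.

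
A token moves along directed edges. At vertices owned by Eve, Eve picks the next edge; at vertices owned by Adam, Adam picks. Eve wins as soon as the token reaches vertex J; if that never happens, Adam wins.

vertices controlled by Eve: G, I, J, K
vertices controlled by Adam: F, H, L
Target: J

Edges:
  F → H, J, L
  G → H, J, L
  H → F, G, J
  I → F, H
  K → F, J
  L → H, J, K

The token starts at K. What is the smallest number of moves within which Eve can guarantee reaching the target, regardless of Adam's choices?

A0 = {J}
A1: add {G, K} — G (Eve) has G→J; K (Eve) has K→J.
A2 = A1; e.g. F (Adam) can still go to H. Fixed point.
K enters the attractor at level 1, so Eve can force the target in 1 move from there.

1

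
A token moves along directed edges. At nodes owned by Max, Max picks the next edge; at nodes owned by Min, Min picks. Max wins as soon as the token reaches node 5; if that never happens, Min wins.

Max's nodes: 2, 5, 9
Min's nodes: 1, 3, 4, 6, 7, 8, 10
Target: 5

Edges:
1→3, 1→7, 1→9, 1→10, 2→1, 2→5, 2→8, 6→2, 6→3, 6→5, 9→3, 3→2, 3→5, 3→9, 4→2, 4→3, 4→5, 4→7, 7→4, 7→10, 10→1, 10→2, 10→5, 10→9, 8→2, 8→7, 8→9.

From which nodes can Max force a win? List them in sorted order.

2, 5

A0 = {5}
A1: add {2} — 2 (Max) has 2→5.
A2 = A1; e.g. 1 (Min) can still go to 3. Fixed point.
Max's winning region = {2, 5}.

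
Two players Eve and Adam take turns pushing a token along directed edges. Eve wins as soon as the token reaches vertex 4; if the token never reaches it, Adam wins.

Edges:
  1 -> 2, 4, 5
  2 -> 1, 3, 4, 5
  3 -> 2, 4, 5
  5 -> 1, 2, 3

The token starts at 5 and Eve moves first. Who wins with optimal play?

Adam

Track states (vertex, player-to-move).
A0 = {(4,Eve), (4,Adam)}
A1: add {(1,Eve), (2,Eve), (3,Eve)}.
A2: add {(5,Adam)}.
A3 = A2; e.g. (1,Adam) stays out. (5,Eve) never enters ⇒ Adam avoids the target.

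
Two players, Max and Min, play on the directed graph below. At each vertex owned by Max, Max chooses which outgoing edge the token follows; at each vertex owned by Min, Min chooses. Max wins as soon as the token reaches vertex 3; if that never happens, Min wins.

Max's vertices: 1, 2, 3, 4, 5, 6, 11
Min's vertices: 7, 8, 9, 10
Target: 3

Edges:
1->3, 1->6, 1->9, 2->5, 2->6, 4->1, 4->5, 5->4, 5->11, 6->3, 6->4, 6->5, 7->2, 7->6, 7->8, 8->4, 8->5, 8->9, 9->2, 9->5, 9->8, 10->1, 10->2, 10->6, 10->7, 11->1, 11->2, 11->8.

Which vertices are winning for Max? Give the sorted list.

1, 2, 3, 4, 5, 6, 11

A0 = {3}
A1: add {1, 6} — 1 (Max) has 1→3; 6 (Max) has 6→3.
A2: add {2, 4, 11} — 2 (Max) has 2→6; 4 (Max) has 4→1; 11 (Max) has 11→1.
A3: add {5} — 5 (Max) has 5→4.
A4 = A3; e.g. 7 (Min) can still go to 8. Fixed point.
Max's winning region = {1, 2, 3, 4, 5, 6, 11}.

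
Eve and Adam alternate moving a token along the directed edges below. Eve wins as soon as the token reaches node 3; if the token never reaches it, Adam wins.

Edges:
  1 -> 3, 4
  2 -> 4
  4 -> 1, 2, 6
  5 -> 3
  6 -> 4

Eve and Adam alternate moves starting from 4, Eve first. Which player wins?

Track states (vertex, player-to-move).
A0 = {(3,Eve), (3,Adam)}
A1: add {(1,Eve), (5,Eve), (5,Adam)}.
A2 = A1; e.g. (1,Adam) stays out. (4,Eve) never enters ⇒ Adam avoids the target.

Adam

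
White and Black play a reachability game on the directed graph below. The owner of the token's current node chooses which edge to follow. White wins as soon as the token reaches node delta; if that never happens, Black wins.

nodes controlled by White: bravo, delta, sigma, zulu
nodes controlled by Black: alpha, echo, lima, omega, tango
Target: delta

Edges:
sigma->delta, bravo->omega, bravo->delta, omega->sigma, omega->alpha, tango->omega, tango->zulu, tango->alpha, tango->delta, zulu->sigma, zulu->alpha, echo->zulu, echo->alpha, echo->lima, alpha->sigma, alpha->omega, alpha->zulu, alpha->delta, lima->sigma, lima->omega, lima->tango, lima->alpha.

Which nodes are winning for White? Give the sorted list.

A0 = {delta}
A1: add {bravo, sigma} — sigma (White) has sigma→delta; bravo (White) has bravo→delta.
A2: add {zulu} — zulu (White) has zulu→sigma.
A3 = A2; e.g. omega (Black) can still go to alpha. Fixed point.
White's winning region = {bravo, delta, sigma, zulu}.

bravo, delta, sigma, zulu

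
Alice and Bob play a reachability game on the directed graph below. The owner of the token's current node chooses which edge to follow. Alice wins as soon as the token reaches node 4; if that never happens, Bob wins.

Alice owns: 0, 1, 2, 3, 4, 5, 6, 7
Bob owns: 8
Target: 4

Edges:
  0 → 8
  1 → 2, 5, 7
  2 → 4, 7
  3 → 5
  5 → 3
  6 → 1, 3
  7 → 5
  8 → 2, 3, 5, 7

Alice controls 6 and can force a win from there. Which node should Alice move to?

A0 = {4}
A1: add {2} — 2 (Alice) has 2→4.
A2: add {1} — 1 (Alice) has 1→2.
A3: add {6} — 6 (Alice) has 6→1.
A4 = A3; e.g. 0 (Alice) has no edge into A3. Fixed point.
From 6, successor 1 is in the attractor (rank 2); the other successor 3 is not.

1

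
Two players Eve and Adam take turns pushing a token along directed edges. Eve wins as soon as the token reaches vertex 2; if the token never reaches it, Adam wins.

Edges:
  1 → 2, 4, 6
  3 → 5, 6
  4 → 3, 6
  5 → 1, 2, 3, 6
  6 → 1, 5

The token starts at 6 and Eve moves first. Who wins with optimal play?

Track states (vertex, player-to-move).
A0 = {(2,Eve), (2,Adam)}
A1: add {(1,Eve), (5,Eve)}.
A2: add {(6,Adam)}.
A3: add {(3,Eve), (4,Eve)}.
A4 = A3; e.g. (1,Adam) stays out. (6,Eve) never enters ⇒ Adam avoids the target.

Adam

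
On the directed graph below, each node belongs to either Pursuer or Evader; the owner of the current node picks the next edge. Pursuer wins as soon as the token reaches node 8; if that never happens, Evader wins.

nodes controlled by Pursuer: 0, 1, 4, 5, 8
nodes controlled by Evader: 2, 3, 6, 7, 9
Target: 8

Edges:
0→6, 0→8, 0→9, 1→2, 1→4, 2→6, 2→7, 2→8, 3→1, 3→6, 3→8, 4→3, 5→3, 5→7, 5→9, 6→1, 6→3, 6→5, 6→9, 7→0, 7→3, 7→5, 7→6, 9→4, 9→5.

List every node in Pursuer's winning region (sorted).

A0 = {8}
A1: add {0} — 0 (Pursuer) has 0→8.
A2 = A1; e.g. 1 (Pursuer) has no edge into A1. Fixed point.
Pursuer's winning region = {0, 8}.

0, 8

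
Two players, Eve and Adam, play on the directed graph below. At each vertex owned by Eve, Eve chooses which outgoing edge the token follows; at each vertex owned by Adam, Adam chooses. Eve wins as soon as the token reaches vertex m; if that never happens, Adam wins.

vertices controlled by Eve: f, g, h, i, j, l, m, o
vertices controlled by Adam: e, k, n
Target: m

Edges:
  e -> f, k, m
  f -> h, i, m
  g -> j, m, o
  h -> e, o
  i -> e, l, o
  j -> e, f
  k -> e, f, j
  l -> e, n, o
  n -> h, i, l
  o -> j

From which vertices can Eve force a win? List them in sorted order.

A0 = {m}
A1: add {f, g} — f (Eve) has f→m; g (Eve) has g→m.
A2: add {j} — j (Eve) has j→f.
A3: add {o} — o (Eve) has o→j.
A4: add {h, i, l} — h (Eve) has h→o; i (Eve) has i→o; l (Eve) has l→o.
A5: add {n} — n (Adam): all of {h, i, l} already in.
A6 = A5; e.g. e (Adam) can still go to k. Fixed point.
Eve's winning region = {f, g, h, i, j, l, m, n, o}.

f, g, h, i, j, l, m, n, o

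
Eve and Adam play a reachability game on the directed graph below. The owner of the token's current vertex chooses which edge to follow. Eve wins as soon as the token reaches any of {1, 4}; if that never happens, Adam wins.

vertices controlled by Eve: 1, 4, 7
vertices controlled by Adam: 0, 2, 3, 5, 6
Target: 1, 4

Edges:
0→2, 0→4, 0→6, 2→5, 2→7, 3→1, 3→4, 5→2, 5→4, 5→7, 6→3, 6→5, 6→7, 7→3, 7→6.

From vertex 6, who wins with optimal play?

A0 = {1, 4}
A1: add {3} — 3 (Adam): all of {1, 4} already in.
A2: add {7} — 7 (Eve) has 7→3.
A3 = A2; e.g. 0 (Adam) can still go to 2. Fixed point.
6 never enters the attractor, so Adam can avoid the target forever.

Adam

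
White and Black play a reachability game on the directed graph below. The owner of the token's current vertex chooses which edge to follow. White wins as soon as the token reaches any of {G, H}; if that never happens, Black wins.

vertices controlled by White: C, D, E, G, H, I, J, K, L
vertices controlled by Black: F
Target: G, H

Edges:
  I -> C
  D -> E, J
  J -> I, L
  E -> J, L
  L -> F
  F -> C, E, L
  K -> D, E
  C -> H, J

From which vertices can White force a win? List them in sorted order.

A0 = {G, H}
A1: add {C} — C (White) has C→H.
A2: add {I} — I (White) has I→C.
A3: add {J} — J (White) has J→I.
A4: add {D, E} — D (White) has D→J; E (White) has E→J.
A5: add {K} — K (White) has K→D.
A6 = A5; e.g. F (Black) can still go to L. Fixed point.
White's winning region = {C, D, E, G, H, I, J, K}.

C, D, E, G, H, I, J, K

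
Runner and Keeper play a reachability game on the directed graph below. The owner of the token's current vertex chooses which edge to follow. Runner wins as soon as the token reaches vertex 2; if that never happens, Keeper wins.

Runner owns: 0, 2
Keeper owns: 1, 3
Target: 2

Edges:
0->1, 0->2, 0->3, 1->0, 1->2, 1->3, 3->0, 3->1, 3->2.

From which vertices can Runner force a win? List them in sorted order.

0, 2

A0 = {2}
A1: add {0} — 0 (Runner) has 0→2.
A2 = A1; e.g. 1 (Keeper) can still go to 3. Fixed point.
Runner's winning region = {0, 2}.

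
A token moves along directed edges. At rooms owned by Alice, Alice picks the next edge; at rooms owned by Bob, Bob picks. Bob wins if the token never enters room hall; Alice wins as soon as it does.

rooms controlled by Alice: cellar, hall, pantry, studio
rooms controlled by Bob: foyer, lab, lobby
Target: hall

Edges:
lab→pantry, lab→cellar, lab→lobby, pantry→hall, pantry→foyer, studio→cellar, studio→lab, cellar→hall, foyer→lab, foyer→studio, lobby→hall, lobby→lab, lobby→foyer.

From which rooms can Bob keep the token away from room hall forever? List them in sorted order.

foyer, lab, lobby

A0 = {hall}
A1: add {cellar, pantry} — pantry (Alice) has pantry→hall; cellar (Alice) has cellar→hall.
A2: add {studio} — studio (Alice) has studio→cellar.
A3 = A2; e.g. lab (Bob) can still go to lobby. Fixed point.
Alice's attractor = {cellar, hall, pantry, studio}; Bob avoids the target exactly from the complement.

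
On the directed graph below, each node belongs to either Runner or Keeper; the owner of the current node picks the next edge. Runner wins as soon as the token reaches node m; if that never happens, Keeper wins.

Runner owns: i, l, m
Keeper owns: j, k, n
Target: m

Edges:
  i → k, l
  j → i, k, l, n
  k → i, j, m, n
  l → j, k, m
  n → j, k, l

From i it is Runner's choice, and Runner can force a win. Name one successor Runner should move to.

A0 = {m}
A1: add {l} — l (Runner) has l→m.
A2: add {i} — i (Runner) has i→l.
A3 = A2; e.g. j (Keeper) can still go to k. Fixed point.
From i, successor l is in the attractor (rank 1); the other successor k is not.

l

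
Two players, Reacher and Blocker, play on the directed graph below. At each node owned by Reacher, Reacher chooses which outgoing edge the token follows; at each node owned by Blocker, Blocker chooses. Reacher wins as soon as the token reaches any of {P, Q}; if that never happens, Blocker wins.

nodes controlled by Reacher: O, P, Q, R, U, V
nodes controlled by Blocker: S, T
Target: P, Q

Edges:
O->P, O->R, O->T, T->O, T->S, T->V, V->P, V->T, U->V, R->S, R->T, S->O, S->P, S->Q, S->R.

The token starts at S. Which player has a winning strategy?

Blocker

A0 = {P, Q}
A1: add {O, V} — O (Reacher) has O→P; V (Reacher) has V→P.
A2: add {U} — U (Reacher) has U→V.
A3 = A2; e.g. R (Reacher) has no edge into A2. Fixed point.
S never enters the attractor, so Blocker can avoid the target forever.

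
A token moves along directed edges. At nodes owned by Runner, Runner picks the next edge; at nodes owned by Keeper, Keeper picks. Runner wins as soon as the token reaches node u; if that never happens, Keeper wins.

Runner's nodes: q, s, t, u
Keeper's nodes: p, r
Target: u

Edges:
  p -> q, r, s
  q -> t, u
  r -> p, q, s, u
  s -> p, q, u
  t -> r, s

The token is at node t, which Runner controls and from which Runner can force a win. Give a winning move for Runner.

s

A0 = {u}
A1: add {q, s} — q (Runner) has q→u; s (Runner) has s→u.
A2: add {t} — t (Runner) has t→s.
A3 = A2; e.g. p (Keeper) can still go to r. Fixed point.
From t, successor s is in the attractor (rank 1); the other successor r is not.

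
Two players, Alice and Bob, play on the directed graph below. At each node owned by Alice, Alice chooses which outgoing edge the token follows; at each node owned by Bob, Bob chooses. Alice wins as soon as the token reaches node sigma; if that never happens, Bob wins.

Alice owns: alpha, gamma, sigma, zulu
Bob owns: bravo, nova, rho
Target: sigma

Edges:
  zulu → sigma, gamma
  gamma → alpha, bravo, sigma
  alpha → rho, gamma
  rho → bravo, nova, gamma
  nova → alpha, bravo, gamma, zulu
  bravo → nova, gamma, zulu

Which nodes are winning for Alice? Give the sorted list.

alpha, gamma, sigma, zulu

A0 = {sigma}
A1: add {gamma, zulu} — gamma (Alice) has gamma→sigma; zulu (Alice) has zulu→sigma.
A2: add {alpha} — alpha (Alice) has alpha→gamma.
A3 = A2; e.g. bravo (Bob) can still go to nova. Fixed point.
Alice's winning region = {alpha, gamma, sigma, zulu}.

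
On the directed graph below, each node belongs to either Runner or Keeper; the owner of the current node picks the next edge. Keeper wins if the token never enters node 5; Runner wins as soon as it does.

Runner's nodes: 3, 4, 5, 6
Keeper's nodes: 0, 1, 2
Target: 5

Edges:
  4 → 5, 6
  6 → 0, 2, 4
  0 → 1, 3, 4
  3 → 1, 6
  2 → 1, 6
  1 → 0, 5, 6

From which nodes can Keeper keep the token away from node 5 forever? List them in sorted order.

A0 = {5}
A1: add {4} — 4 (Runner) has 4→5.
A2: add {6} — 6 (Runner) has 6→4.
A3: add {3} — 3 (Runner) has 3→6.
A4 = A3; e.g. 0 (Keeper) can still go to 1. Fixed point.
Runner's attractor = {3, 4, 5, 6}; Keeper avoids the target exactly from the complement.

0, 1, 2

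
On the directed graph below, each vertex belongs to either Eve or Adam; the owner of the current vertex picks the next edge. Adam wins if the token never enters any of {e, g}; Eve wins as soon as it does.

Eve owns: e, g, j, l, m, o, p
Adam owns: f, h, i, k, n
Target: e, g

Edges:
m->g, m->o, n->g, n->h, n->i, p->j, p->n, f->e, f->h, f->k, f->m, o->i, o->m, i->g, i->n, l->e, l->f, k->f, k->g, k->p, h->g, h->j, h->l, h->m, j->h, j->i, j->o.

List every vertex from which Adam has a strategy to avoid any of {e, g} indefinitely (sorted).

A0 = {e, g}
A1: add {l, m} — l (Eve) has l→e; m (Eve) has m→g.
A2: add {o} — o (Eve) has o→m.
A3: add {j} — j (Eve) has j→o.
A4: add {h, p} — h (Adam): all of {g, j, l, m} already in; p (Eve) has p→j.
A5 = A4; e.g. f (Adam) can still go to k. Fixed point.
Eve's attractor = {e, g, h, j, l, m, o, p}; Adam avoids the target exactly from the complement.

f, i, k, n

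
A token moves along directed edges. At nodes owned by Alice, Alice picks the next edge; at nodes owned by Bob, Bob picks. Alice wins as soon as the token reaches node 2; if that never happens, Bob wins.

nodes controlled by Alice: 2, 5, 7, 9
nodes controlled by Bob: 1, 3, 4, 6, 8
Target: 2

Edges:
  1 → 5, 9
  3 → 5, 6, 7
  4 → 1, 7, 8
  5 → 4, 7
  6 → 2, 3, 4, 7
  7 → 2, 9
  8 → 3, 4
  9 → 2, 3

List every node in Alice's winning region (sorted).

1, 2, 5, 7, 9

A0 = {2}
A1: add {7, 9} — 7 (Alice) has 7→2; 9 (Alice) has 9→2.
A2: add {5} — 5 (Alice) has 5→7.
A3: add {1} — 1 (Bob): all of {5, 9} already in.
A4 = A3; e.g. 3 (Bob) can still go to 6. Fixed point.
Alice's winning region = {1, 2, 5, 7, 9}.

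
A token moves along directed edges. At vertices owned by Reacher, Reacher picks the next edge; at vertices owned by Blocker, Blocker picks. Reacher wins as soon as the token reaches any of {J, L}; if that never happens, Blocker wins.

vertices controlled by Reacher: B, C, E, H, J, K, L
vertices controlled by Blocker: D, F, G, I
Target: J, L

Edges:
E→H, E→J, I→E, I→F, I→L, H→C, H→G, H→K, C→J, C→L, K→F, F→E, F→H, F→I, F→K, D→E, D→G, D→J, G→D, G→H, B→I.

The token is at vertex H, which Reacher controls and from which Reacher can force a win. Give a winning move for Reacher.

C

A0 = {J, L}
A1: add {C, E} — C (Reacher) has C→J; E (Reacher) has E→J.
A2: add {H} — H (Reacher) has H→C.
A3 = A2; e.g. B (Reacher) has no edge into A2. Fixed point.
From H, successor C is in the attractor (rank 1); the other successors G, K are not.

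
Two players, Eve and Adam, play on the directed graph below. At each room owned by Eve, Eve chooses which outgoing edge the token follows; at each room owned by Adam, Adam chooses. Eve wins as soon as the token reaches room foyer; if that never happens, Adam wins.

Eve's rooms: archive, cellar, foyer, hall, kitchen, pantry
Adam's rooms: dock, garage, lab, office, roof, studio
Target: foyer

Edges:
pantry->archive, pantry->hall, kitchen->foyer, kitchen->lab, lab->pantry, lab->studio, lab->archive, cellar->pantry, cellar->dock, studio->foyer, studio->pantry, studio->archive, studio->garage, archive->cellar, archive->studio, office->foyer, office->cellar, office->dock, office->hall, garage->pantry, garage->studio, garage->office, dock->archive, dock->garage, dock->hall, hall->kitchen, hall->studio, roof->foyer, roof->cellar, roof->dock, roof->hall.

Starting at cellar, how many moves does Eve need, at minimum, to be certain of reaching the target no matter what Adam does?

A0 = {foyer}
A1: add {kitchen} — kitchen (Eve) has kitchen→foyer.
A2: add {hall} — hall (Eve) has hall→kitchen.
A3: add {pantry} — pantry (Eve) has pantry→hall.
A4: add {cellar} — cellar (Eve) has cellar→pantry.
cellar enters the attractor at level 4, so Eve can force the target in 4 moves from there.

4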